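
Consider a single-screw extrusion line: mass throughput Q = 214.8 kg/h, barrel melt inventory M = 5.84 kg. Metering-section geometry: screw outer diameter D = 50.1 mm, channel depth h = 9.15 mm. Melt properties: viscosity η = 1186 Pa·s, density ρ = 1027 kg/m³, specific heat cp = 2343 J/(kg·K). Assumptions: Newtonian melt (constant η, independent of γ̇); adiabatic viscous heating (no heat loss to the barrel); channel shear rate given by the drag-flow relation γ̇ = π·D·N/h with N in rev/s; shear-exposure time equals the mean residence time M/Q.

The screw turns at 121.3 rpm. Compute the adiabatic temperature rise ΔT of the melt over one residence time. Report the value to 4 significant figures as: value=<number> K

value=58.34 K

Q_s = Q / 3600 = 214.8 / 3600 = 0.0596667 kg/s
t_res = M / Q_s = 5.84 / 0.0596667 = 97.8771 s
Geometry in metres: D = 50.1 mm → 0.0501 m, h = 9.15 mm → 0.00915 m; screw speed N = 121.3 rpm = 2.02167 rev/s
Shear rate: γ̇ = πDN/h = π·0.0501·2.02167/0.00915 = 34.7757 s⁻¹
ΔT = η·γ̇²·t_res/(ρ·cp) = [1186 × 34.7757² × 97.8771] / [1027 × 2343] = 58.3412 K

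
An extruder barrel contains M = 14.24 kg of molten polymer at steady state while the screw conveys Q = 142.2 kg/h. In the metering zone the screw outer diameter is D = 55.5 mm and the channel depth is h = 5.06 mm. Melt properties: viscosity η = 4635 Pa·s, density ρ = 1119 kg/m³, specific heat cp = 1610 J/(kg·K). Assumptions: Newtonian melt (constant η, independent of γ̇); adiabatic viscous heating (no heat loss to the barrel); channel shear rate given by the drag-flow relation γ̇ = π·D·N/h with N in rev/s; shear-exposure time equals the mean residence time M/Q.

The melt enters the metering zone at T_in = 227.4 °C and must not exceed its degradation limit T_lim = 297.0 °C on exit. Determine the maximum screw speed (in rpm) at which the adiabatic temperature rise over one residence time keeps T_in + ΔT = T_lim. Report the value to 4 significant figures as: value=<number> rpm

value=15.08 rpm

Throughput in SI: Q_s = 142.2 kg/h ÷ 3600 s/h = 0.0395 kg/s
t_res = M / Q_s = 14.24 / 0.0395 = 360.506 s
Geometry in SI: D = 55.5 mm → 0.0555 m, h = 5.06 mm → 0.00506 m
ΔT_a = T_lim − T_in = 297.0 °C − 227.4 °C = 69.6 K
γ̇_max² = ΔT_a·ρ·cp / (η·t_res) = [69.6 × 1119 × 1610] / [4635 × 360.506] = 75.0417 s⁻²
γ̇_max = sqrt(75.0417) = 8.66266 s⁻¹
N_max = γ̇_max h / (πD) = 8.66266·0.00506/(π·0.0555) = 0.251396 rev/s → ×60 = 15.0838 rpm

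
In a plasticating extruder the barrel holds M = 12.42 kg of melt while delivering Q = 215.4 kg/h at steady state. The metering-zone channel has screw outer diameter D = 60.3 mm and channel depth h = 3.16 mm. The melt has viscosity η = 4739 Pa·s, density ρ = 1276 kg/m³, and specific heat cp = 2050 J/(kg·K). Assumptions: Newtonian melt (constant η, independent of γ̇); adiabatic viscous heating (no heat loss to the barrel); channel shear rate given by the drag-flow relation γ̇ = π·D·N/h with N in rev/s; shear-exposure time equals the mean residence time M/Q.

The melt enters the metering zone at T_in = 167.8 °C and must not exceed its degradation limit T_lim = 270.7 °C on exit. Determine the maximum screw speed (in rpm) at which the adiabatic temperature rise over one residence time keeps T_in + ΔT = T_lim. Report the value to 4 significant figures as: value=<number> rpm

value=16.56 rpm

Throughput in SI: Q_s = 215.4 kg/h ÷ 3600 s/h = 0.0598333 kg/s
t_res = M / Q_s = 12.42 ÷ 0.0598333 = 207.577 s
D = 60.3 mm = 0.0603 m;  h = 3.16 mm = 0.00316 m
ΔT_a = T_lim − T_in = 270.7 °C − 167.8 °C = 102.9 K
γ̇_max² = ΔT_a·ρ·cp/(η·t_res) = 102.9·1276·2050/(4739·207.577) = 273.624 s⁻²
γ̇_max = sqrt(273.624) = 16.5416 s⁻¹
N_max = γ̇_max h / (πD) = 16.5416·0.00316/(π·0.0603) = 0.275929 rev/s → ×60 = 16.5557 rpm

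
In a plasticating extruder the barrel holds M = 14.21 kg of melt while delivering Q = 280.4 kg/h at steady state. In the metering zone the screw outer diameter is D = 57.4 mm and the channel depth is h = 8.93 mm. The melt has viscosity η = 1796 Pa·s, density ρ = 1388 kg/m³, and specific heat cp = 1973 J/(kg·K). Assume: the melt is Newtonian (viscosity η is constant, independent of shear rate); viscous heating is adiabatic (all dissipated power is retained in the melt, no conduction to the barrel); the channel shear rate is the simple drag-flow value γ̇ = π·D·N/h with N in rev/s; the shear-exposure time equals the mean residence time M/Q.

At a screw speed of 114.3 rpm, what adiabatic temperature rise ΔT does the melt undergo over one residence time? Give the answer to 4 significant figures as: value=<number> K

Convert throughput: Q = 280.4 kg/h = 280.4/3600 = 0.0778889 kg/s
t_res = M / Q_s = 14.21 / 0.0778889 = 182.439 s
Geometry in metres: D = 57.4 mm → 0.0574 m, h = 8.93 mm → 0.00893 m; screw speed N = 114.3 rpm = 1.905 rev/s
γ̇ = π·D·N / h = π · 0.0574 · 1.905 / 0.00893 = 38.4685 s⁻¹
ΔT = η·γ̇²·t_res / (ρ·cp) = 1796 · (38.4685)² · 182.439 / (1388 · 1973) = 177.059 K

value=177.1 K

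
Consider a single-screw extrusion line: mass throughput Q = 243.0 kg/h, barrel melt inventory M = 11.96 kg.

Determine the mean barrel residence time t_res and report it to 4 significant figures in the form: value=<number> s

Q_s = Q / 3600 = 243.0 / 3600 = 0.0675 kg/s
t_res = M / Q_s = 11.96 / 0.0675 = 177.185 s

value=177.2 s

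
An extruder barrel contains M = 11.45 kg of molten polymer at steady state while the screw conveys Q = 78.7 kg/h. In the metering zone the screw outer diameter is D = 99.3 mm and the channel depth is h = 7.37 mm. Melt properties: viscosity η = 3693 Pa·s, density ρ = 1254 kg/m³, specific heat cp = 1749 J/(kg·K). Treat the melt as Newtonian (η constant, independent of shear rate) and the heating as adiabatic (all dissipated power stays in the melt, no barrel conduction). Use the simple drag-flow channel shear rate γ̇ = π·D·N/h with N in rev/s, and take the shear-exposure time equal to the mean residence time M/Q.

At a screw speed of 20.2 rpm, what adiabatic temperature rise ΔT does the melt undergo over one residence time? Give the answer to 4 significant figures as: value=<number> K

Convert throughput: Q = 78.7 kg/h = 78.7/3600 = 0.0218611 kg/s
t_res = M / Q_s = 11.45 ÷ 0.0218611 = 523.761 s
Geometry in metres: D = 99.3 mm → 0.0993 m, h = 7.37 mm → 0.00737 m; screw speed N = 20.2 rpm = 0.336667 rev/s
γ̇ = π·D·N / h = π · 0.0993 · 0.336667 / 0.00737 = 14.2506 s⁻¹
Adiabatic rise: ΔT = η γ̇² t_res / (ρ cp) = 3693·(14.2506)²·523.761 / (1254·1749) = 179.097 K

value=179.1 K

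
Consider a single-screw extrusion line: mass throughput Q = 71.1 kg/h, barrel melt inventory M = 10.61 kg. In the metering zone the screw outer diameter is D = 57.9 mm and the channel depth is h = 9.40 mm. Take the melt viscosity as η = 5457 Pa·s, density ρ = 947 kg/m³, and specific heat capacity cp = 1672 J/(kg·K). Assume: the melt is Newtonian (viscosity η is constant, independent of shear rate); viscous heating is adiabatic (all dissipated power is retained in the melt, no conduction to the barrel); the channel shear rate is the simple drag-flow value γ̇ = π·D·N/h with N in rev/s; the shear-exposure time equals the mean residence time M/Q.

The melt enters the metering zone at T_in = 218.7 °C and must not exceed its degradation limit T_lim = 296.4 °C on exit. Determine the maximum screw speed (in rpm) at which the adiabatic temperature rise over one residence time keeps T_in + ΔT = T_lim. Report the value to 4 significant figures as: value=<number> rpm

Q_s = Q / 3600 = 71.1 / 3600 = 0.01975 kg/s
Mean residence time: t_res = M/Q_s = 10.61 kg / 0.01975 kg/s = 537.215 s
Geometry in SI: D = 57.9 mm → 0.0579 m, h = 9.40 mm → 0.0094 m
Allowable rise: ΔT_a = T_lim − T_in = 296.4 − 218.7 = 77.7 K
γ̇_max² = ΔT_a·ρ·cp/(η·t_res) = 77.7·947·1672/(5457·537.215) = 41.9667 s⁻²
γ̇_max = √41.9667 = 6.47817 s⁻¹
N_max = γ̇_max h / (πD) = 6.47817·0.0094/(π·0.0579) = 0.334774 rev/s → ×60 = 20.0864 rpm

value=20.09 rpm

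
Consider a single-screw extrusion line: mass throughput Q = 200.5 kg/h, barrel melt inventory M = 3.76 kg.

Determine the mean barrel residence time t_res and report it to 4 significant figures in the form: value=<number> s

Throughput in SI: Q_s = 200.5 kg/h ÷ 3600 s/h = 0.0556944 kg/s
t_res = M / Q_s = 3.76 / 0.0556944 = 67.5112 s

value=67.51 s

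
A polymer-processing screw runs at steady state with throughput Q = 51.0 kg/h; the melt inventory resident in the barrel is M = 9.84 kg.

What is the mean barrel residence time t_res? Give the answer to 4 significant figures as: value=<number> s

Q_s = Q / 3600 = 51.0 / 3600 = 0.0141667 kg/s
t_res = M / Q_s = 9.84 / 0.0141667 = 694.588 s

value=694.6 s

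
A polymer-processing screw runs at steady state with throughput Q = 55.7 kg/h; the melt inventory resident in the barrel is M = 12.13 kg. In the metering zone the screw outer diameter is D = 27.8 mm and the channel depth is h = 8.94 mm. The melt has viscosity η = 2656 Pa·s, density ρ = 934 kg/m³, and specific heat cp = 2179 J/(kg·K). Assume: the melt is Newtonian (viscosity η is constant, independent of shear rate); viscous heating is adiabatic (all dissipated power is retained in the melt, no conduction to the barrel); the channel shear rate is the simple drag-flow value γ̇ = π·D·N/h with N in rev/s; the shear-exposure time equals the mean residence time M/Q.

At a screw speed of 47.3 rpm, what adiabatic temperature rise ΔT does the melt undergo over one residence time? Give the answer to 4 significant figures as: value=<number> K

value=60.68 K

Convert throughput: Q = 55.7 kg/h = 55.7/3600 = 0.0154722 kg/s
t_res = M / Q_s = 12.13 ÷ 0.0154722 = 783.986 s
Geometry in metres: D = 27.8 mm → 0.0278 m, h = 8.94 mm → 0.00894 m; screw speed N = 47.3 rpm = 0.788333 rev/s
γ̇ = π·D·N / h = π · 0.0278 · 0.788333 / 0.00894 = 7.70135 s⁻¹
Adiabatic rise: ΔT = η γ̇² t_res / (ρ cp) = 2656·(7.70135)²·783.986 / (934·2179) = 60.6829 K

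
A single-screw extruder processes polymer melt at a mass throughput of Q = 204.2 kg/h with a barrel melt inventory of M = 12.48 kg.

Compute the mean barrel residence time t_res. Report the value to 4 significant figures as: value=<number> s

value=220.0 s

Throughput in SI: Q_s = 204.2 kg/h ÷ 3600 s/h = 0.0567222 kg/s
t_res = M / Q_s = 12.48 ÷ 0.0567222 = 220.02 s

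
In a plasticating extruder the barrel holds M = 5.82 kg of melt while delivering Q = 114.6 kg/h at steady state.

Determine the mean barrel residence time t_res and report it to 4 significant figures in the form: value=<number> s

Throughput in SI: Q_s = 114.6 kg/h ÷ 3600 s/h = 0.0318333 kg/s
Mean residence time: t_res = M/Q_s = 5.82 kg / 0.0318333 kg/s = 182.827 s

value=182.8 s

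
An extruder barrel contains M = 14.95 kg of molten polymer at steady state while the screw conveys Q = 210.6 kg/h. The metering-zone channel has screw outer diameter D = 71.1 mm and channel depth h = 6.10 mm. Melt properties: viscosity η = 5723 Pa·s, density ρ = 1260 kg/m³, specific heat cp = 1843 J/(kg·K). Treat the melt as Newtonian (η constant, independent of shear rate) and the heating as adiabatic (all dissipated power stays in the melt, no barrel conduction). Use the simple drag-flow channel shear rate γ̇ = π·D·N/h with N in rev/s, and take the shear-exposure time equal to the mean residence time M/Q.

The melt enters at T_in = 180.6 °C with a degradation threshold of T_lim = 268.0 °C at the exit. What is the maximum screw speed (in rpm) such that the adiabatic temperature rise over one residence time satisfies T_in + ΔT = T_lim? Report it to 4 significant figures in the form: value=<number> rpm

Q_s = Q / 3600 = 210.6 / 3600 = 0.0585 kg/s
t_res = M / Q_s = 14.95 ÷ 0.0585 = 255.556 s
D = 71.1 mm = 0.0711 m;  h = 6.10 mm = 0.0061 m
ΔT_a = T_lim − T_in = 268.0 − 180.6 = 87.4 K
γ̇_max² = ΔT_a·ρ·cp / (η·t_res) = [87.4 × 1260 × 1843] / [5723 × 255.556] = 138.771 s⁻²
Take the square root: γ̇_max = √(138.771) = 11.7801 s⁻¹
N_max = γ̇_max·h / (π·D) = 11.7801 · 0.0061 / (π · 0.0711) = 0.321706 rev/s = 19.3024 rpm

value=19.30 rpm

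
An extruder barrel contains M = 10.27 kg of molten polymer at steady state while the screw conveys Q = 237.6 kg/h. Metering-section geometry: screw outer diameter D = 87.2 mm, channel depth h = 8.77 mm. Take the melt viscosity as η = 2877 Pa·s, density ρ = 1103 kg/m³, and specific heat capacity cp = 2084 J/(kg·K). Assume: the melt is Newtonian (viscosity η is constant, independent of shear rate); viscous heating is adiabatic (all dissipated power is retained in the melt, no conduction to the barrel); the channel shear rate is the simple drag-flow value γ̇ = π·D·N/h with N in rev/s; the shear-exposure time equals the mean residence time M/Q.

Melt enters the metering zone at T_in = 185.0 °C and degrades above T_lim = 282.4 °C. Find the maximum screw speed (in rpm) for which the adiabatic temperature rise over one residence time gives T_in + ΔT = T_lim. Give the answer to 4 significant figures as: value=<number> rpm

value=42.96 rpm

Throughput in SI: Q_s = 237.6 kg/h ÷ 3600 s/h = 0.066 kg/s
Mean residence time: t_res = M/Q_s = 10.27 kg / 0.066 kg/s = 155.606 s
Convert to metres: D = 0.0872 m, h = 0.00877 m
ΔT_a = T_lim − T_in = 282.4 °C − 185.0 °C = 97.4 K
γ̇_max² = ΔT_a·ρ·cp/(η·t_res) = 97.4·1103·2084/(2877·155.606) = 500.11 s⁻²
Take the square root: γ̇_max = √(500.11) = 22.3631 s⁻¹
Solve γ̇ = πDN/h for N: N_max = γ̇_max·h/(π·D) = 22.3631 × 0.00877 / (π × 0.0872) = 0.715923 rev/s = 42.9554 rpm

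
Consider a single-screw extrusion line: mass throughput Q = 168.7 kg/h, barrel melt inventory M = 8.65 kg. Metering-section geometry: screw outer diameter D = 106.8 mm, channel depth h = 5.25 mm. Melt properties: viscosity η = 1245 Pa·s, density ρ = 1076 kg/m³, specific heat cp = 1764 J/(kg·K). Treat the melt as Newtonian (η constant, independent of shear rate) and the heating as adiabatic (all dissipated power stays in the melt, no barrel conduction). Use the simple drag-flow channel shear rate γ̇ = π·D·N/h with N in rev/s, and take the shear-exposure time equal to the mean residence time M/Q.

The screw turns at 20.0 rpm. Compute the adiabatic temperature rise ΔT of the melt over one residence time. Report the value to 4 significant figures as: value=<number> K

Throughput in SI: Q_s = 168.7 kg/h ÷ 3600 s/h = 0.0468611 kg/s
t_res = M / Q_s = 8.65 / 0.0468611 = 184.588 s
Geometry in metres: D = 106.8 mm → 0.1068 m, h = 5.25 mm → 0.00525 m; screw speed N = 20.0 rpm = 0.333333 rev/s
Shear rate: γ̇ = πDN/h = π·0.1068·0.333333/0.00525 = 21.303 s⁻¹
ΔT = η·γ̇²·t_res/(ρ·cp) = [1245 × 21.303² × 184.588] / [1076 × 1764] = 54.9469 K

value=54.95 K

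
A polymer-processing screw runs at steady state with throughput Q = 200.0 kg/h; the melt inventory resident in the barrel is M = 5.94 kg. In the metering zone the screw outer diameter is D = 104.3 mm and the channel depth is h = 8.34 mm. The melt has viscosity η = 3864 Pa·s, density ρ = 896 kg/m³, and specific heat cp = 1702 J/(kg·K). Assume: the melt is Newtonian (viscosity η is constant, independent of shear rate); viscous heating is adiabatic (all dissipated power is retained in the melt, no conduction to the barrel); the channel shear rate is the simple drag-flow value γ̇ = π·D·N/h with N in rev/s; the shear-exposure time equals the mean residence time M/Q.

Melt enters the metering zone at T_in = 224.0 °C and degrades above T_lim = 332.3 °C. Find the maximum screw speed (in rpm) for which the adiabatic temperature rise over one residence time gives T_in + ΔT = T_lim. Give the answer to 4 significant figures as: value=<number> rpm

value=30.53 rpm

Q_s = Q / 3600 = 200.0 / 3600 = 0.0555556 kg/s
t_res = M / Q_s = 5.94 / 0.0555556 = 106.92 s
Convert to metres: D = 0.1043 m, h = 0.00834 m
Allowable rise: ΔT_a = T_lim − T_in = 332.3 − 224.0 = 108.3 K
γ̇_max² = ΔT_a·ρ·cp/(η·t_res) = 108.3·896·1702/(3864·106.92) = 399.761 s⁻²
Take the square root: γ̇_max = √(399.761) = 19.994 s⁻¹
N_max = γ̇_max h / (πD) = 19.994·0.00834/(π·0.1043) = 0.508899 rev/s → ×60 = 30.534 rpm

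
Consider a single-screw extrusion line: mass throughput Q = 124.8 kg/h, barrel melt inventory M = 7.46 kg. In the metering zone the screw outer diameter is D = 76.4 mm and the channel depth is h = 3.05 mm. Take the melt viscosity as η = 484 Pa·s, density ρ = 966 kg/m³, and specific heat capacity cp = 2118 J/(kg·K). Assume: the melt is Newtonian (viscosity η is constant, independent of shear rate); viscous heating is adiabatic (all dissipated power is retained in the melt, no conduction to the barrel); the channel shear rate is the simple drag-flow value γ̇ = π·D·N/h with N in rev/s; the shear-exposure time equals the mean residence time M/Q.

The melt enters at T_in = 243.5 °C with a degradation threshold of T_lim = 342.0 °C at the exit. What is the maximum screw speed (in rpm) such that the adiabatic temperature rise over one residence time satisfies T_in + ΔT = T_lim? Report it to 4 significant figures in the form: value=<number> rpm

value=33.54 rpm

Convert throughput: Q = 124.8 kg/h = 124.8/3600 = 0.0346667 kg/s
t_res = M / Q_s = 7.46 ÷ 0.0346667 = 215.192 s
Convert to metres: D = 0.0764 m, h = 0.00305 m
ΔT_a = T_lim − T_in = 342.0 °C − 243.5 °C = 98.5 K
γ̇_max² = ΔT_a·ρ·cp / (η·t_res) = [98.5 × 966 × 2118] / [484 × 215.192] = 1934.94 s⁻²
Take the square root: γ̇_max = √(1934.94) = 43.9879 s⁻¹
Solve γ̇ = πDN/h for N: N_max = γ̇_max·h/(π·D) = 43.9879 × 0.00305 / (π × 0.0764) = 0.558972 rev/s = 33.5383 rpm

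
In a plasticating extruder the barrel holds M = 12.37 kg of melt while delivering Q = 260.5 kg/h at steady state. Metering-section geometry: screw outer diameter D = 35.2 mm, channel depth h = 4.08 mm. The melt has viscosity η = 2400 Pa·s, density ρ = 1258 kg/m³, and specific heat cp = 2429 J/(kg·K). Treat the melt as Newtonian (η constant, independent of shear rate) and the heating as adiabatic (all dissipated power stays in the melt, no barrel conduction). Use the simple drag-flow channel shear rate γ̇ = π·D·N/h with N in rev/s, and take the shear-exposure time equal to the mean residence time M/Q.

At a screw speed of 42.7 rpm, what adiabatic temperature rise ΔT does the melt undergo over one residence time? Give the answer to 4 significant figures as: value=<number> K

value=49.96 K

Q_s = Q / 3600 = 260.5 / 3600 = 0.0723611 kg/s
t_res = M / Q_s = 12.37 ÷ 0.0723611 = 170.948 s
D = 35.2 mm = 0.0352 m;  h = 4.08 mm = 0.00408 m;  N = 42.7 rpm / 60 = 0.711667 rev/s
γ̇ = π D N / h = (π)(0.0352)(0.711667) / 0.00408 = 19.289 s⁻¹
ΔT = η·γ̇²·t_res / (ρ·cp) = 2400 · (19.289)² · 170.948 / (1258 · 2429) = 49.9558 K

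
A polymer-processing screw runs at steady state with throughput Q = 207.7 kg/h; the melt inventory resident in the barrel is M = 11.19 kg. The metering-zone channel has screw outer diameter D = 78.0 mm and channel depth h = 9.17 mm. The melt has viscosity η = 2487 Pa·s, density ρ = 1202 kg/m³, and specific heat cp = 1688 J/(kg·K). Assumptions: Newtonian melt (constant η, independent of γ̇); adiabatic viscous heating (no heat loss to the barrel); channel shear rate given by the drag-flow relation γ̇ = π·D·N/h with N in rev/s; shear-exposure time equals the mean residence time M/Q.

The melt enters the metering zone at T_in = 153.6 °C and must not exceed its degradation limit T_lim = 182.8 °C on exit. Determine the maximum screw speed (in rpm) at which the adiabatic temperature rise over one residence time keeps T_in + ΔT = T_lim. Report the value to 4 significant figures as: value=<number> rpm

Throughput in SI: Q_s = 207.7 kg/h ÷ 3600 s/h = 0.0576944 kg/s
t_res = M / Q_s = 11.19 / 0.0576944 = 193.953 s
Geometry in SI: D = 78.0 mm → 0.078 m, h = 9.17 mm → 0.00917 m
ΔT_a = T_lim − T_in = 182.8 °C − 153.6 °C = 29.2 K
γ̇_max² = ΔT_a·ρ·cp/(η·t_res) = 29.2·1202·1688/(2487·193.953) = 122.825 s⁻²
γ̇_max = sqrt(122.825) = 11.0827 s⁻¹
N_max = γ̇_max·h / (π·D) = 11.0827 · 0.00917 / (π · 0.078) = 0.414733 rev/s = 24.884 rpm

value=24.88 rpm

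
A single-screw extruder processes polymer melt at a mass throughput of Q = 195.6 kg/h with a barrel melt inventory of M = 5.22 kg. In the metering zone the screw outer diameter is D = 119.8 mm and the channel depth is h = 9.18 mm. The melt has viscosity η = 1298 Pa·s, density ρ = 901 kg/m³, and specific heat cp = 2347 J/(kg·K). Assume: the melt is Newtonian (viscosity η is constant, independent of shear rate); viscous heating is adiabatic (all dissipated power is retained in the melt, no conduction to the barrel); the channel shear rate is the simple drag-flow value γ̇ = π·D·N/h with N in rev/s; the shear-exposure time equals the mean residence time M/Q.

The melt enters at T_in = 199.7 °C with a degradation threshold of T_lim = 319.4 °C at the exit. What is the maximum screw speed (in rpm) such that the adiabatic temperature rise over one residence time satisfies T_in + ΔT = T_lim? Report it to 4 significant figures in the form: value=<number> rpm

value=65.93 rpm

Convert throughput: Q = 195.6 kg/h = 195.6/3600 = 0.0543333 kg/s
Mean residence time: t_res = M/Q_s = 5.22 kg / 0.0543333 kg/s = 96.0736 s
D = 119.8 mm = 0.1198 m;  h = 9.18 mm = 0.00918 m
ΔT_a = T_lim − T_in = 319.4 − 199.7 = 119.7 K
γ̇_max² = ΔT_a·ρ·cp/(η·t_res) = 119.7·901·2347/(1298·96.0736) = 2029.8 s⁻²
γ̇_max = sqrt(2029.8) = 45.0533 s⁻¹
N_max = γ̇_max h / (πD) = 45.0533·0.00918/(π·0.1198) = 1.09891 rev/s → ×60 = 65.9347 rpm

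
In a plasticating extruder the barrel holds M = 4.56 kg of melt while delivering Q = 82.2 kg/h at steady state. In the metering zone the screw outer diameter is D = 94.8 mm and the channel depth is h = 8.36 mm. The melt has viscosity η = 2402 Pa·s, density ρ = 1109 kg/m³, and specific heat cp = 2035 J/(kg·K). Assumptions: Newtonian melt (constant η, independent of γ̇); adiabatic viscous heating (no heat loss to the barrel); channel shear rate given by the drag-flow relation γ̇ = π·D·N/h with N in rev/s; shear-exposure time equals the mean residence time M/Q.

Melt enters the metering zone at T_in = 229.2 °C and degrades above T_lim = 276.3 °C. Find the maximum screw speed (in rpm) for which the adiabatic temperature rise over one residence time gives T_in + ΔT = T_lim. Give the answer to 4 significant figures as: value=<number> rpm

Convert throughput: Q = 82.2 kg/h = 82.2/3600 = 0.0228333 kg/s
t_res = M / Q_s = 4.56 / 0.0228333 = 199.708 s
D = 94.8 mm = 0.0948 m;  h = 8.36 mm = 0.00836 m
ΔT_a = T_lim − T_in = 276.3 − 229.2 = 47.1 K
γ̇_max² = ΔT_a·ρ·cp / (η·t_res) = [47.1 × 1109 × 2035] / [2402 × 199.708] = 221.589 s⁻²
γ̇_max = sqrt(221.589) = 14.8859 s⁻¹
N_max = γ̇_max·h / (π·D) = 14.8859 · 0.00836 / (π · 0.0948) = 0.417852 rev/s = 25.0711 rpm

value=25.07 rpm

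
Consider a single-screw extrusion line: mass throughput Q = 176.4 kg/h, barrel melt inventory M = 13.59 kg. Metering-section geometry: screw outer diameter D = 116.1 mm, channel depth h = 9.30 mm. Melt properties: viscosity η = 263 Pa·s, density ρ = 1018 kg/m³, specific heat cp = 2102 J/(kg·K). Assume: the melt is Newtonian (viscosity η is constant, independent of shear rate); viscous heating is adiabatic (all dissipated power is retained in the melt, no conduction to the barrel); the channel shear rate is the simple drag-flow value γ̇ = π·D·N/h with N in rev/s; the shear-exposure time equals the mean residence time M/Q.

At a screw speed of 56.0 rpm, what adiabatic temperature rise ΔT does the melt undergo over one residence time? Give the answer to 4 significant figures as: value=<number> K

value=45.67 K

Throughput in SI: Q_s = 176.4 kg/h ÷ 3600 s/h = 0.049 kg/s
Mean residence time: t_res = M/Q_s = 13.59 kg / 0.049 kg/s = 277.347 s
D = 116.1 mm = 0.1161 m;  h = 9.30 mm = 0.0093 m;  N = 56.0 rpm / 60 = 0.933333 rev/s
γ̇ = π·D·N / h = π · 0.1161 · 0.933333 / 0.0093 = 36.6046 s⁻¹
ΔT = η·γ̇²·t_res/(ρ·cp) = [263 × 36.6046² × 277.347] / [1018 × 2102] = 45.6742 K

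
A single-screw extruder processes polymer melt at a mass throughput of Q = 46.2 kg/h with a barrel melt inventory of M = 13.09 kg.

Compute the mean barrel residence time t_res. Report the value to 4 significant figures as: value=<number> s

value=1020. s

Throughput in SI: Q_s = 46.2 kg/h ÷ 3600 s/h = 0.0128333 kg/s
t_res = M / Q_s = 13.09 / 0.0128333 = 1020 s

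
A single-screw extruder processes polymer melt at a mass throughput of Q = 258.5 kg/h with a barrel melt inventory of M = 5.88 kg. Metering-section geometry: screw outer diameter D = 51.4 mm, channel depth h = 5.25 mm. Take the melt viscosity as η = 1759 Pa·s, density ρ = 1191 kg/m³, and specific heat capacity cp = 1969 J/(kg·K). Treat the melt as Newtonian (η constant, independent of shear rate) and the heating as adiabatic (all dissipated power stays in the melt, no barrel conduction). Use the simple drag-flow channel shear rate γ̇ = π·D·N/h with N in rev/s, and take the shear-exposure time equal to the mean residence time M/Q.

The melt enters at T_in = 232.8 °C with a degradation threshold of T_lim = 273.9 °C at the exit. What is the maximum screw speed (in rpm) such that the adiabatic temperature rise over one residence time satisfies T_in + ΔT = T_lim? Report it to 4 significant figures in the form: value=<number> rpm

Q_s = Q / 3600 = 258.5 / 3600 = 0.0718056 kg/s
t_res = M / Q_s = 5.88 ÷ 0.0718056 = 81.8878 s
Convert to metres: D = 0.0514 m, h = 0.00525 m
Allowable rise: ΔT_a = T_lim − T_in = 273.9 − 232.8 = 41.1 K
γ̇_max² = ΔT_a·ρ·cp / (η·t_res) = [41.1 × 1191 × 1969] / [1759 × 81.8878] = 669.136 s⁻²
Take the square root: γ̇_max = √(669.136) = 25.8677 s⁻¹
N_max = γ̇_max·h / (π·D) = 25.8677 · 0.00525 / (π · 0.0514) = 0.841014 rev/s = 50.4609 rpm

value=50.46 rpm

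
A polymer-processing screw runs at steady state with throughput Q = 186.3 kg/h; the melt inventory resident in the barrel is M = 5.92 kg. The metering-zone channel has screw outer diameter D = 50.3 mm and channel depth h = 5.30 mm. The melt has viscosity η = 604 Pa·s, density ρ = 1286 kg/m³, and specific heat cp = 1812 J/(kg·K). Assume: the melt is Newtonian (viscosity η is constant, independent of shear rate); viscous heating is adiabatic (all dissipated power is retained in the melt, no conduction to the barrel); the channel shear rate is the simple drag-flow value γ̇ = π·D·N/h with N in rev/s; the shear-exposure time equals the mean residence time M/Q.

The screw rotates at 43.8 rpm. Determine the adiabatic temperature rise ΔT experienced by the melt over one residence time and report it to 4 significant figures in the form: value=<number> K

value=14.05 K

Convert throughput: Q = 186.3 kg/h = 186.3/3600 = 0.05175 kg/s
t_res = M / Q_s = 5.92 ÷ 0.05175 = 114.396 s
D = 50.3 mm = 0.0503 m;  h = 5.30 mm = 0.0053 m;  N = 43.8 rpm / 60 = 0.73 rev/s
Shear rate: γ̇ = πDN/h = π·0.0503·0.73/0.0053 = 21.7653 s⁻¹
ΔT = η·γ̇²·t_res/(ρ·cp) = [604 × 21.7653² × 114.396] / [1286 × 1812] = 14.0468 K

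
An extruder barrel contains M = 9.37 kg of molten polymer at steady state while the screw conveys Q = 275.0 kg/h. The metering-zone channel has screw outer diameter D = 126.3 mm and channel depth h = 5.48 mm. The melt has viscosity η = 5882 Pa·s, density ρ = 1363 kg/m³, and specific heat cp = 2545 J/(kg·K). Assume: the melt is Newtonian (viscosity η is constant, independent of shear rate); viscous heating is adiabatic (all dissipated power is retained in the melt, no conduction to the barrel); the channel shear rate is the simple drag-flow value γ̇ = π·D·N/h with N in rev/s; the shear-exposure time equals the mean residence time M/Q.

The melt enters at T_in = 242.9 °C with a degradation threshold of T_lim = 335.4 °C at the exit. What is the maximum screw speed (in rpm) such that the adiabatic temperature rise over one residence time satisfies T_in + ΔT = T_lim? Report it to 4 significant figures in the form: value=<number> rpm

Convert throughput: Q = 275.0 kg/h = 275.0/3600 = 0.0763889 kg/s
Mean residence time: t_res = M/Q_s = 9.37 kg / 0.0763889 kg/s = 122.662 s
Geometry in SI: D = 126.3 mm → 0.1263 m, h = 5.48 mm → 0.00548 m
Allowable rise: ΔT_a = T_lim − T_in = 335.4 − 242.9 = 92.5 K
γ̇_max² = ΔT_a·ρ·cp / (η·t_res) = [92.5 × 1363 × 2545] / [5882 × 122.662] = 444.724 s⁻²
γ̇_max = √444.724 = 21.0885 s⁻¹
N_max = γ̇_max h / (πD) = 21.0885·0.00548/(π·0.1263) = 0.291255 rev/s → ×60 = 17.4753 rpm

value=17.48 rpm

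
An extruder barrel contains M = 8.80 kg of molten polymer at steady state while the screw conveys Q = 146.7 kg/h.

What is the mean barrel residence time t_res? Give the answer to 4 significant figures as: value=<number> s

Throughput in SI: Q_s = 146.7 kg/h ÷ 3600 s/h = 0.04075 kg/s
Mean residence time: t_res = M/Q_s = 8.80 kg / 0.04075 kg/s = 215.951 s

value=216.0 s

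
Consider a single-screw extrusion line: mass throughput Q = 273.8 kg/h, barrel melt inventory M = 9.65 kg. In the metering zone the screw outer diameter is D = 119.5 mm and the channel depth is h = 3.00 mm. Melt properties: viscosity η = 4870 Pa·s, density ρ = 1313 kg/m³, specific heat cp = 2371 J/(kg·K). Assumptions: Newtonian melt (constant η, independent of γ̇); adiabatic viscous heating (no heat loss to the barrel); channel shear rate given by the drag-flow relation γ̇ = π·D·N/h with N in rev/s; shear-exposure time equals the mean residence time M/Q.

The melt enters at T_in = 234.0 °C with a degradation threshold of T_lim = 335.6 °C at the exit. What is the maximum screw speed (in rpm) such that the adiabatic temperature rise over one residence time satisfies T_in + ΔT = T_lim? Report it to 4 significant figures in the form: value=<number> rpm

value=10.85 rpm

Convert throughput: Q = 273.8 kg/h = 273.8/3600 = 0.0760556 kg/s
t_res = M / Q_s = 9.65 ÷ 0.0760556 = 126.881 s
D = 119.5 mm = 0.1195 m;  h = 3.00 mm = 0.003 m
ΔT_a = T_lim − T_in = 335.6 °C − 234.0 °C = 101.6 K
γ̇_max² = ΔT_a·ρ·cp/(η·t_res) = 101.6·1313·2371/(4870·126.881) = 511.876 s⁻²
Take the square root: γ̇_max = √(511.876) = 22.6247 s⁻¹
N_max = γ̇_max h / (πD) = 22.6247·0.003/(π·0.1195) = 0.180795 rev/s → ×60 = 10.8477 rpm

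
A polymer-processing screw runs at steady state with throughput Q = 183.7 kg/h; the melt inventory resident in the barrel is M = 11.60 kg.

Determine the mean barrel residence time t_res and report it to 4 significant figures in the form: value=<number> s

Q_s = Q / 3600 = 183.7 / 3600 = 0.0510278 kg/s
Mean residence time: t_res = M/Q_s = 11.60 kg / 0.0510278 kg/s = 227.327 s

value=227.3 s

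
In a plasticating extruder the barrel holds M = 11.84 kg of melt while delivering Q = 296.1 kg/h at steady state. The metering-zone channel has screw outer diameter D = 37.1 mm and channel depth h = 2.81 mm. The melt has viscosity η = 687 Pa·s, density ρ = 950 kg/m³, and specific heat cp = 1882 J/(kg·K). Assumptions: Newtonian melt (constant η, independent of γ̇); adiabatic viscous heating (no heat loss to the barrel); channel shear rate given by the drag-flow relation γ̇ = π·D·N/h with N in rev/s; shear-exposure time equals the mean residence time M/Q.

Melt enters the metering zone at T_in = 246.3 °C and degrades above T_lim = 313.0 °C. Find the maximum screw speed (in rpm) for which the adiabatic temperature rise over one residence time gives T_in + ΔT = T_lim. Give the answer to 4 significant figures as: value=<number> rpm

value=50.23 rpm

Q_s = Q / 3600 = 296.1 / 3600 = 0.08225 kg/s
t_res = M / Q_s = 11.84 / 0.08225 = 143.951 s
D = 37.1 mm = 0.0371 m;  h = 2.81 mm = 0.00281 m
ΔT_a = T_lim − T_in = 313.0 − 246.3 = 66.7 K
γ̇_max² = ΔT_a·ρ·cp/(η·t_res) = 66.7·950·1882/(687·143.951) = 1205.86 s⁻²
Take the square root: γ̇_max = √(1205.86) = 34.7255 s⁻¹
Solve γ̇ = πDN/h for N: N_max = γ̇_max·h/(π·D) = 34.7255 × 0.00281 / (π × 0.0371) = 0.837203 rev/s = 50.2322 rpm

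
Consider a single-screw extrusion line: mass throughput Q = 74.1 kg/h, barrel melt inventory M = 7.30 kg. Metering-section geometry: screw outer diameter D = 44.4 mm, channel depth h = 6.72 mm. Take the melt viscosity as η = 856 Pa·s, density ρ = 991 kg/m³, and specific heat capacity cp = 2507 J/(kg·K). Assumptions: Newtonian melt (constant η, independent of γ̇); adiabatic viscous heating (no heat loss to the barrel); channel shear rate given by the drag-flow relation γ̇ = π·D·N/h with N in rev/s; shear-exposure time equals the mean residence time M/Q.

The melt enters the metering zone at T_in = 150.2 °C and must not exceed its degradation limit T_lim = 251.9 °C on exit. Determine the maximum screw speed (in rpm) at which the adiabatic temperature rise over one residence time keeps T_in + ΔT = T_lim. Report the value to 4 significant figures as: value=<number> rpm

value=83.39 rpm

Q_s = Q / 3600 = 74.1 / 3600 = 0.0205833 kg/s
Mean residence time: t_res = M/Q_s = 7.30 kg / 0.0205833 kg/s = 354.656 s
D = 44.4 mm = 0.0444 m;  h = 6.72 mm = 0.00672 m
ΔT_a = T_lim − T_in = 251.9 °C − 150.2 °C = 101.7 K
γ̇_max² = ΔT_a·ρ·cp / (η·t_res) = [101.7 × 991 × 2507] / [856 × 354.656] = 832.277 s⁻²
Take the square root: γ̇_max = √(832.277) = 28.8492 s⁻¹
N_max = γ̇_max h / (πD) = 28.8492·0.00672/(π·0.0444) = 1.38986 rev/s → ×60 = 83.3915 rpm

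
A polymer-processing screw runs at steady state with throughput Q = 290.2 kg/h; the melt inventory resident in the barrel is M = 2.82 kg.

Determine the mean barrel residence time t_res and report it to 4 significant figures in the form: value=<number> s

value=34.98 s

Throughput in SI: Q_s = 290.2 kg/h ÷ 3600 s/h = 0.0806111 kg/s
t_res = M / Q_s = 2.82 / 0.0806111 = 34.9828 s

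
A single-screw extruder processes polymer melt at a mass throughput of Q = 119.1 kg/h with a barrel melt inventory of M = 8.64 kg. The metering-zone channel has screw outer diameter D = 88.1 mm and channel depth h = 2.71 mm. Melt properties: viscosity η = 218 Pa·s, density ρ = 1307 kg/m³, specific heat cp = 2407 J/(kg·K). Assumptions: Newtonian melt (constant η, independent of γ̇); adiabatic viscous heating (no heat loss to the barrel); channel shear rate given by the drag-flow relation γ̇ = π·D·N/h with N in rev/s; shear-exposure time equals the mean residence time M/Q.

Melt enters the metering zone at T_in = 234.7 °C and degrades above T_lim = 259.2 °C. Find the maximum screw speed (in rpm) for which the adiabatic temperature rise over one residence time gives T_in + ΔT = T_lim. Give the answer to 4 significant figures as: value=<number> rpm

value=21.62 rpm

Convert throughput: Q = 119.1 kg/h = 119.1/3600 = 0.0330833 kg/s
Mean residence time: t_res = M/Q_s = 8.64 kg / 0.0330833 kg/s = 261.159 s
Convert to metres: D = 0.0881 m, h = 0.00271 m
ΔT_a = T_lim − T_in = 259.2 °C − 234.7 °C = 24.5 K
γ̇_max² = ΔT_a·ρ·cp / (η·t_res) = [24.5 × 1307 × 2407] / [218 × 261.159] = 1353.81 s⁻²
γ̇_max = √1353.81 = 36.7941 s⁻¹
N_max = γ̇_max h / (πD) = 36.7941·0.00271/(π·0.0881) = 0.360265 rev/s → ×60 = 21.6159 rpm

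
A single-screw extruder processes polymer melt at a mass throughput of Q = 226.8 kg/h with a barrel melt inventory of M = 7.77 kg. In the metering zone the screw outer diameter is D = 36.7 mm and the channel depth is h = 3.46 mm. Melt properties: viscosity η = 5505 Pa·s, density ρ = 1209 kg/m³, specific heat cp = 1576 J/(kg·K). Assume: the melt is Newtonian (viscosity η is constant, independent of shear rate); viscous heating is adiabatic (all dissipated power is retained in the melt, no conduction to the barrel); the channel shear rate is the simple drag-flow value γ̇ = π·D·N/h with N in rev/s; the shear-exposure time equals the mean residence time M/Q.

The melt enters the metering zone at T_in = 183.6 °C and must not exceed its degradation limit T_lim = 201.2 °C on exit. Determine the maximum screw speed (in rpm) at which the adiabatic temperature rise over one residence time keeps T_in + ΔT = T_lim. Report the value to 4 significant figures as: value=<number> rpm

Throughput in SI: Q_s = 226.8 kg/h ÷ 3600 s/h = 0.063 kg/s
t_res = M / Q_s = 7.77 ÷ 0.063 = 123.333 s
Geometry in SI: D = 36.7 mm → 0.0367 m, h = 3.46 mm → 0.00346 m
ΔT_a = T_lim − T_in = 201.2 °C − 183.6 °C = 17.6 K
Invert ΔT = ηγ̇²t_res/(ρcp) for γ̇: γ̇_max² = ΔT_a ρ cp / (η t_res) = 17.6·1209·1576 / (5505·123.333) = 49.3921 s⁻²
γ̇_max = √49.3921 = 7.02795 s⁻¹
N_max = γ̇_max·h / (π·D) = 7.02795 · 0.00346 / (π · 0.0367) = 0.210906 rev/s = 12.6544 rpm

value=12.65 rpm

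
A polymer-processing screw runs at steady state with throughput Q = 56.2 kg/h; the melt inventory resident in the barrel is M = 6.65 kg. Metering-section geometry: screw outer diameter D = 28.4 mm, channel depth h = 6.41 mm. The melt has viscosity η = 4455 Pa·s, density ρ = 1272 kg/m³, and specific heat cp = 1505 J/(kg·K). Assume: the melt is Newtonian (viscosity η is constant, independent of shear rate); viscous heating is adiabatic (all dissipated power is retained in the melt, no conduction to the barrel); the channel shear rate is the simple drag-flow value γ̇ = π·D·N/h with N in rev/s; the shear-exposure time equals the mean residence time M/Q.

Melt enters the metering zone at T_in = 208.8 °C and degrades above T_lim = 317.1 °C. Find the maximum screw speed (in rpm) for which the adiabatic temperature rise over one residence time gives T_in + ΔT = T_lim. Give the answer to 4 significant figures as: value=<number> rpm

value=45.06 rpm

Q_s = Q / 3600 = 56.2 / 3600 = 0.0156111 kg/s
Mean residence time: t_res = M/Q_s = 6.65 kg / 0.0156111 kg/s = 425.979 s
Convert to metres: D = 0.0284 m, h = 0.00641 m
Allowable rise: ΔT_a = T_lim − T_in = 317.1 − 208.8 = 108.3 K
γ̇_max² = ΔT_a·ρ·cp/(η·t_res) = 108.3·1272·1505/(4455·425.979) = 109.249 s⁻²
Take the square root: γ̇_max = √(109.249) = 10.4522 s⁻¹
N_max = γ̇_max·h / (π·D) = 10.4522 · 0.00641 / (π · 0.0284) = 0.750928 rev/s = 45.0557 rpm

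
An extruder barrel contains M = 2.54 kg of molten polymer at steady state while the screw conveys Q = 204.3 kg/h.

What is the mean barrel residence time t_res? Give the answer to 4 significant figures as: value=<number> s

Throughput in SI: Q_s = 204.3 kg/h ÷ 3600 s/h = 0.05675 kg/s
t_res = M / Q_s = 2.54 ÷ 0.05675 = 44.7577 s

value=44.76 s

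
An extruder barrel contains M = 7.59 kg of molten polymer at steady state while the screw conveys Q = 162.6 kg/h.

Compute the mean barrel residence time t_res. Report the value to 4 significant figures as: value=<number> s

value=168.0 s

Throughput in SI: Q_s = 162.6 kg/h ÷ 3600 s/h = 0.0451667 kg/s
Mean residence time: t_res = M/Q_s = 7.59 kg / 0.0451667 kg/s = 168.044 s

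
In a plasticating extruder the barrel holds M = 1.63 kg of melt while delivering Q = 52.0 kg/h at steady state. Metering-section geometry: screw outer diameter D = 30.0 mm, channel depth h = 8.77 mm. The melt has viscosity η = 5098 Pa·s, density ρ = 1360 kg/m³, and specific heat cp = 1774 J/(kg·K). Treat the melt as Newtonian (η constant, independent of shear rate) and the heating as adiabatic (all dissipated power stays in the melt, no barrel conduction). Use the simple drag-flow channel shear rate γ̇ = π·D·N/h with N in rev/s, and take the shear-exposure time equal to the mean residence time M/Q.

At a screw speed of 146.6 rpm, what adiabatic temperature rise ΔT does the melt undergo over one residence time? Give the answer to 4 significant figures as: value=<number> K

value=164.4 K

Q_s = Q / 3600 = 52.0 / 3600 = 0.0144444 kg/s
Mean residence time: t_res = M/Q_s = 1.63 kg / 0.0144444 kg/s = 112.846 s
Convert to SI: D = 0.03 m, h = 0.00877 m, N = 146.6/60 = 2.44333 rev/s
γ̇ = π·D·N / h = π · 0.03 · 2.44333 / 0.00877 = 26.2576 s⁻¹
Adiabatic rise: ΔT = η γ̇² t_res / (ρ cp) = 5098·(26.2576)²·112.846 / (1360·1774) = 164.4 K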